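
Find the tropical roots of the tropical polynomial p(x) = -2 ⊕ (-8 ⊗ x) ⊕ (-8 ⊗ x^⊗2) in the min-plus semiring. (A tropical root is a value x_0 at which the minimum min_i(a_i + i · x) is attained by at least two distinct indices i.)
Roots: {0, 6}

Each tropical root is a break point of the lower envelope of the lines y = a_i + i · x (there are 3 lines, with slopes 0, 1, ..., 2). Only the lines that attain the minimum somewhere contribute to roots; other lines are dominated. Here the surviving (envelope) indices are i = 2, i = 1, i = 0.
Intersections between consecutive envelope lines give the roots: for adjacent envelope indices i < j the intersection is x = (a_i − a_j) / (j − i). Reading off the sorted break points: {0, 6}.
Verification: at each break x_0, at least two indices attain the minimum of min_i(a_i + i · x_0).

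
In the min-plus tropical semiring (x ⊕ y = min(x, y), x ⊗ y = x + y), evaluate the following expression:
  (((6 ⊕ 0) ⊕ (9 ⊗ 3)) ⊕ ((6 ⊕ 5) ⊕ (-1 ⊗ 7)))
(((6 ⊕ 0) ⊕ (9 ⊗ 3)) ⊕ ((6 ⊕ 5) ⊕ (-1 ⊗ 7))) = 0

Expand innermost to outermost. Recall ⊕ takes the minimum of its arguments and ⊗ takes their sum. Working out the expression (((6 ⊕ 0) ⊕ (9 ⊗ 3)) ⊕ ((6 ⊕ 5) ⊕ (-1 ⊗ 7))) gives 0.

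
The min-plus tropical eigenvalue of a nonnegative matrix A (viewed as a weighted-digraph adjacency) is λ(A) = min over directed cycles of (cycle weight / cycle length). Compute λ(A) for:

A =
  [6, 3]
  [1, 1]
λ(A) = 1

Enumerate directed cycles and compute their means (weight / length). Sample:
  cycle 0 → 0: weight = 6, length = 1, mean = 6/1 ≈ 6.000
  cycle 1 → 1: weight = 1, length = 1, mean = 1/1 ≈ 1.000
  cycle 0 → 1 → 0: weight = 4, length = 2, mean = 4/2 ≈ 2.000
  cycle 1 → 0 → 1: weight = 4, length = 2, mean = 4/2 ≈ 2.000
Minimum mean = 1.000, attained e.g. along the cycle 1 → 1 with weight 1 and length 1. So λ(A) = 1/1 = 1.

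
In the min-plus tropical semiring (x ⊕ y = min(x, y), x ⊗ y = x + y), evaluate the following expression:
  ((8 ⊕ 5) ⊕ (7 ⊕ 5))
((8 ⊕ 5) ⊕ (7 ⊕ 5)) = 5

Expand innermost to outermost. Recall ⊕ takes the minimum of its arguments and ⊗ takes their sum. Working out the expression ((8 ⊕ 5) ⊕ (7 ⊕ 5)) gives 5.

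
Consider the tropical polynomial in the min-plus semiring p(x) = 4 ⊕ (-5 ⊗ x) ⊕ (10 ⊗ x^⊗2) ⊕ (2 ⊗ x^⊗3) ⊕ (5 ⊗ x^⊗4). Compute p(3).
p(3) = -2

A tropical monomial a ⊗ x^⊗i evaluates to a + i · x. Evaluating each term at x = 3:
  Term 0 contributes 4 + 0 · 3 = 4
  Term 1 contributes -5 + 1 · 3 = -2
  Term 2 contributes 10 + 2 · 3 = 16
  Term 3 contributes 2 + 3 · 3 = 11
  Term 4 contributes 5 + 4 · 3 = 17
p(3) = ⊕ of these = min[4, -2, 16, 11, 17] = -2.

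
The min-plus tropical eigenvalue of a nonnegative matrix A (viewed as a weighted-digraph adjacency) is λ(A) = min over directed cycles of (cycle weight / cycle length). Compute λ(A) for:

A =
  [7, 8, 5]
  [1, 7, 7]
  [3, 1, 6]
λ(A) = 7/3

Enumerate directed cycles and compute their means (weight / length). Sample:
  cycle 0 → 0: weight = 7, length = 1, mean = 7/1 ≈ 7.000
  cycle 1 → 1: weight = 7, length = 1, mean = 7/1 ≈ 7.000
  cycle 2 → 2: weight = 6, length = 1, mean = 6/1 ≈ 6.000
  cycle 0 → 1 → 0: weight = 9, length = 2, mean = 9/2 ≈ 4.500
  cycle 0 → 2 → 0: weight = 8, length = 2, mean = 8/2 ≈ 4.000
  cycle 1 → 0 → 1: weight = 9, length = 2, mean = 9/2 ≈ 4.500
Minimum mean = 2.333, attained e.g. along the cycle 0 → 2 → 1 → 0 with weight 7 and length 3. So λ(A) = 7/3 = 7/3.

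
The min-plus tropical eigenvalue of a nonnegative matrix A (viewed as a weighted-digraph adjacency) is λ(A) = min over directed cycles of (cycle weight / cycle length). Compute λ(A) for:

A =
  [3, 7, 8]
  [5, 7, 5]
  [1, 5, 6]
λ(A) = 3

Enumerate directed cycles and compute their means (weight / length). Sample:
  cycle 0 → 0: weight = 3, length = 1, mean = 3/1 ≈ 3.000
  cycle 1 → 1: weight = 7, length = 1, mean = 7/1 ≈ 7.000
  cycle 2 → 2: weight = 6, length = 1, mean = 6/1 ≈ 6.000
  cycle 0 → 1 → 0: weight = 12, length = 2, mean = 12/2 ≈ 6.000
  cycle 0 → 2 → 0: weight = 9, length = 2, mean = 9/2 ≈ 4.500
  cycle 1 → 0 → 1: weight = 12, length = 2, mean = 12/2 ≈ 6.000
Minimum mean = 3.000, attained e.g. along the cycle 0 → 0 with weight 3 and length 1. So λ(A) = 3/1 = 3.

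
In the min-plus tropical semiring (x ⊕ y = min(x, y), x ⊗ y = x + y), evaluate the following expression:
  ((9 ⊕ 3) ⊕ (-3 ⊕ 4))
((9 ⊕ 3) ⊕ (-3 ⊕ 4)) = -3

Expand innermost to outermost. Recall ⊕ takes the minimum of its arguments and ⊗ takes their sum. Working out the expression ((9 ⊕ 3) ⊕ (-3 ⊕ 4)) gives -3.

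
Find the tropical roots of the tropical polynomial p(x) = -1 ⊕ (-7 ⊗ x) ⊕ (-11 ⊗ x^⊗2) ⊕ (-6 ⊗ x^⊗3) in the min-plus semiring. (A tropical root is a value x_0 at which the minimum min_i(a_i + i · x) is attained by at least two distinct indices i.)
Roots: {-5, 4, 6}

Each tropical root is a break point of the lower envelope of the lines y = a_i + i · x (there are 4 lines, with slopes 0, 1, ..., 3). Only the lines that attain the minimum somewhere contribute to roots; other lines are dominated. Here the surviving (envelope) indices are i = 3, i = 2, i = 1, i = 0.
Intersections between consecutive envelope lines give the roots: for adjacent envelope indices i < j the intersection is x = (a_i − a_j) / (j − i). Reading off the sorted break points: {-5, 4, 6}.
Verification: at each break x_0, at least two indices attain the minimum of min_i(a_i + i · x_0).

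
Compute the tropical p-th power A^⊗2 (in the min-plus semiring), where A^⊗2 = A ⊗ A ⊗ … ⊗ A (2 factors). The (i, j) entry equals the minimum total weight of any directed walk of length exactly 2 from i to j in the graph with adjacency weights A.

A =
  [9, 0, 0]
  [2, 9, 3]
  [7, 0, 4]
A^⊗2 =
  [2, 0, 3]
  [10, 2, 2]
  [2, 4, 3]

Each entry (A^⊗2)_ij equals the minimum over all length-2 walks i = v_0 → v_1 → … → v_2 = j of Σ_t A[v_t][v_{t+1}]. For example, for (i, j) = (0, 2) we minimise over 3 possible intermediate vertex sequences; the minimum is 3, attained along the walk 0 → 1 → 2.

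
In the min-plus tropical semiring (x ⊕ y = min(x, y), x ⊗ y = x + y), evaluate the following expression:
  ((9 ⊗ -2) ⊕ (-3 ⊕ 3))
((9 ⊗ -2) ⊕ (-3 ⊕ 3)) = -3

Expand innermost to outermost. Recall ⊕ takes the minimum of its arguments and ⊗ takes their sum. Working out the expression ((9 ⊗ -2) ⊕ (-3 ⊕ 3)) gives -3.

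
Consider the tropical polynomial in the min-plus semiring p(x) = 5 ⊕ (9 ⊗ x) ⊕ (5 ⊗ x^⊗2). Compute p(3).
p(3) = 5

A tropical monomial a ⊗ x^⊗i evaluates to a + i · x. Evaluating each term at x = 3:
  Term 0 contributes 5 + 0 · 3 = 5
  Term 1 contributes 9 + 1 · 3 = 12
  Term 2 contributes 5 + 2 · 3 = 11
p(3) = ⊕ of these = min[5, 12, 11] = 5.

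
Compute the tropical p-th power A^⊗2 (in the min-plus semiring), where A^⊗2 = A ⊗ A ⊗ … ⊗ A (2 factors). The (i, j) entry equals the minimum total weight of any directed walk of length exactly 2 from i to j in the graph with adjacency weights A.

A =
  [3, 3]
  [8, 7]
A^⊗2 =
  [6, 6]
  [11, 11]

Each entry (A^⊗2)_ij equals the minimum over all length-2 walks i = v_0 → v_1 → … → v_2 = j of Σ_t A[v_t][v_{t+1}]. For example, for (i, j) = (0, 1) we minimise over 2 possible intermediate vertex sequences; the minimum is 6, attained along the walk 0 → 0 → 1.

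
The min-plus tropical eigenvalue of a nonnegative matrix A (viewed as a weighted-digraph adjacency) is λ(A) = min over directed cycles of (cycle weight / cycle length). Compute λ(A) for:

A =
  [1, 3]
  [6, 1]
λ(A) = 1

Enumerate directed cycles and compute their means (weight / length). Sample:
  cycle 0 → 0: weight = 1, length = 1, mean = 1/1 ≈ 1.000
  cycle 1 → 1: weight = 1, length = 1, mean = 1/1 ≈ 1.000
  cycle 0 → 1 → 0: weight = 9, length = 2, mean = 9/2 ≈ 4.500
  cycle 1 → 0 → 1: weight = 9, length = 2, mean = 9/2 ≈ 4.500
Minimum mean = 1.000, attained e.g. along the cycle 0 → 0 with weight 1 and length 1. So λ(A) = 1/1 = 1.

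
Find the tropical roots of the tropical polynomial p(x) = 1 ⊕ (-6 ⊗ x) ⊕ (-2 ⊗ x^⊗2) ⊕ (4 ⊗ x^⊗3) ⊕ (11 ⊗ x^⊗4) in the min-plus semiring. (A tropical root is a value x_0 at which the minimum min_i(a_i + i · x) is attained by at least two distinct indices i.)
Roots: {-7, -6, -4, 7}

Each tropical root is a break point of the lower envelope of the lines y = a_i + i · x (there are 5 lines, with slopes 0, 1, ..., 4). Only the lines that attain the minimum somewhere contribute to roots; other lines are dominated. Here the surviving (envelope) indices are i = 4, i = 3, i = 2, i = 1, i = 0.
Intersections between consecutive envelope lines give the roots: for adjacent envelope indices i < j the intersection is x = (a_i − a_j) / (j − i). Reading off the sorted break points: {-7, -6, -4, 7}.
Verification: at each break x_0, at least two indices attain the minimum of min_i(a_i + i · x_0).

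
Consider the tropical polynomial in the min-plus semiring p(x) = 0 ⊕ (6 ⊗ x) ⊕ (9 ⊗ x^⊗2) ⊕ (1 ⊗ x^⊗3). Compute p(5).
p(5) = 0

A tropical monomial a ⊗ x^⊗i evaluates to a + i · x. Evaluating each term at x = 5:
  Term 0 contributes 0 + 0 · 5 = 0
  Term 1 contributes 6 + 1 · 5 = 11
  Term 2 contributes 9 + 2 · 5 = 19
  Term 3 contributes 1 + 3 · 5 = 16
p(5) = ⊕ of these = min[0, 11, 19, 16] = 0.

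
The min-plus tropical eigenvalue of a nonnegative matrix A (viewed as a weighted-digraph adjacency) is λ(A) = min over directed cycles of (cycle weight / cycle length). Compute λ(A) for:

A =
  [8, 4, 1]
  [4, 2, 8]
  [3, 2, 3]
λ(A) = 2

Enumerate directed cycles and compute their means (weight / length). Sample:
  cycle 0 → 0: weight = 8, length = 1, mean = 8/1 ≈ 8.000
  cycle 1 → 1: weight = 2, length = 1, mean = 2/1 ≈ 2.000
  cycle 2 → 2: weight = 3, length = 1, mean = 3/1 ≈ 3.000
  cycle 0 → 1 → 0: weight = 8, length = 2, mean = 8/2 ≈ 4.000
  cycle 0 → 2 → 0: weight = 4, length = 2, mean = 4/2 ≈ 2.000
  cycle 1 → 0 → 1: weight = 8, length = 2, mean = 8/2 ≈ 4.000
Minimum mean = 2.000, attained e.g. along the cycle 1 → 1 with weight 2 and length 1. So λ(A) = 2/1 = 2.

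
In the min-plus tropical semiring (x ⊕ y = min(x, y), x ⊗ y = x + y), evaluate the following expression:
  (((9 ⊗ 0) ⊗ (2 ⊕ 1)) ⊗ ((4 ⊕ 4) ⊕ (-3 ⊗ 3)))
(((9 ⊗ 0) ⊗ (2 ⊕ 1)) ⊗ ((4 ⊕ 4) ⊕ (-3 ⊗ 3))) = 10

Expand innermost to outermost. Recall ⊕ takes the minimum of its arguments and ⊗ takes their sum. Working out the expression (((9 ⊗ 0) ⊗ (2 ⊕ 1)) ⊗ ((4 ⊕ 4) ⊕ (-3 ⊗ 3))) gives 10.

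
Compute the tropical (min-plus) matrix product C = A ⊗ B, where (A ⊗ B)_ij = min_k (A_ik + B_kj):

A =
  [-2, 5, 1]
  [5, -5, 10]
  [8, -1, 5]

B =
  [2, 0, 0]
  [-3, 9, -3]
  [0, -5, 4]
A ⊗ B =
  [0, -4, -2]
  [-8, 4, -8]
  [-4, 0, -4]

Apply the min-plus product entry-by-entry:
  C[0][0] = min over k of (A[0][0] + B[0][0] = -2 + 2 = 0, A[0][1] + B[1][0] = 5 + -3 = 2, A[0][2] + B[2][0] = 1 + 0 = 1) = 0 (attained at k = 0)
  C[0][1] = min over k of (A[0][0] + B[0][1] = -2 + 0 = -2, A[0][1] + B[1][1] = 5 + 9 = 14, A[0][2] + B[2][1] = 1 + -5 = -4) = -4 (attained at k = 2)
  C[0][2] = min over k of (A[0][0] + B[0][2] = -2 + 0 = -2, A[0][1] + B[1][2] = 5 + -3 = 2, A[0][2] + B[2][2] = 1 + 4 = 5) = -2 (attained at k = 0)
  C[1][0] = min over k of (A[1][0] + B[0][0] = 5 + 2 = 7, A[1][1] + B[1][0] = -5 + -3 = -8, A[1][2] + B[2][0] = 10 + 0 = 10) = -8 (attained at k = 1)
  C[1][1] = min over k of (A[1][0] + B[0][1] = 5 + 0 = 5, A[1][1] + B[1][1] = -5 + 9 = 4, A[1][2] + B[2][1] = 10 + -5 = 5) = 4 (attained at k = 1)
  C[1][2] = min over k of (A[1][0] + B[0][2] = 5 + 0 = 5, A[1][1] + B[1][2] = -5 + -3 = -8, A[1][2] + B[2][2] = 10 + 4 = 14) = -8 (attained at k = 1)
  C[2][0] = min over k of (A[2][0] + B[0][0] = 8 + 2 = 10, A[2][1] + B[1][0] = -1 + -3 = -4, A[2][2] + B[2][0] = 5 + 0 = 5) = -4 (attained at k = 1)
  C[2][1] = min over k of (A[2][0] + B[0][1] = 8 + 0 = 8, A[2][1] + B[1][1] = -1 + 9 = 8, A[2][2] + B[2][1] = 5 + -5 = 0) = 0 (attained at k = 2)
  C[2][2] = min over k of (A[2][0] + B[0][2] = 8 + 0 = 8, A[2][1] + B[1][2] = -1 + -3 = -4, A[2][2] + B[2][2] = 5 + 4 = 9) = -4 (attained at k = 1)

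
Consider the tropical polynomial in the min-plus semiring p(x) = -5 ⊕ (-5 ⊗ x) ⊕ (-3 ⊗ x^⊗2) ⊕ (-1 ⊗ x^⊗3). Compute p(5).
p(5) = -5

A tropical monomial a ⊗ x^⊗i evaluates to a + i · x. Evaluating each term at x = 5:
  Term 0 contributes -5 + 0 · 5 = -5
  Term 1 contributes -5 + 1 · 5 = 0
  Term 2 contributes -3 + 2 · 5 = 7
  Term 3 contributes -1 + 3 · 5 = 14
p(5) = ⊕ of these = min[-5, 0, 7, 14] = -5.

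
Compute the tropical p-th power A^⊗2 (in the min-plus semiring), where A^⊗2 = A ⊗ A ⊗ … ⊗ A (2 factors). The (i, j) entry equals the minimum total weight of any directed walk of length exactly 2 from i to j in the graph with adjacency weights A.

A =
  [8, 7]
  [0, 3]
A^⊗2 =
  [7, 10]
  [3, 6]

Each entry (A^⊗2)_ij equals the minimum over all length-2 walks i = v_0 → v_1 → … → v_2 = j of Σ_t A[v_t][v_{t+1}]. For example, for (i, j) = (0, 1) we minimise over 2 possible intermediate vertex sequences; the minimum is 10, attained along the walk 0 → 1 → 1.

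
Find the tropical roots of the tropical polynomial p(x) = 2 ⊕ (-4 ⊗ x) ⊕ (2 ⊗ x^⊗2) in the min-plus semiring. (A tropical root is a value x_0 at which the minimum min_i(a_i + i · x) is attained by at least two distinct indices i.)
Roots: {-6, 6}

Each tropical root is a break point of the lower envelope of the lines y = a_i + i · x (there are 3 lines, with slopes 0, 1, ..., 2). Only the lines that attain the minimum somewhere contribute to roots; other lines are dominated. Here the surviving (envelope) indices are i = 2, i = 1, i = 0.
Intersections between consecutive envelope lines give the roots: for adjacent envelope indices i < j the intersection is x = (a_i − a_j) / (j − i). Reading off the sorted break points: {-6, 6}.
Verification: at each break x_0, at least two indices attain the minimum of min_i(a_i + i · x_0).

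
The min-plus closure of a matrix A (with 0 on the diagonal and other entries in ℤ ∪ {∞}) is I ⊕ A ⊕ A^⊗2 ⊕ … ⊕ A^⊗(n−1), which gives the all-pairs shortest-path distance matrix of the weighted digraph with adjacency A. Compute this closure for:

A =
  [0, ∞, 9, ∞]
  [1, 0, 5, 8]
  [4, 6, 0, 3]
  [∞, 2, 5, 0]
Closure =
  [0, 14, 9, 12]
  [1, 0, 5, 8]
  [4, 5, 0, 3]
  [3, 2, 5, 0]

This is the Floyd-Warshall all-pairs shortest-path computation. For each intermediate vertex k = 0, 1, …, 3, update dist[i][j] ← min(dist[i][j], dist[i][k] + dist[k][j]). The final matrix gives, for each (i, j), the minimum total weight of any directed path from i to j (possibly empty when i = j).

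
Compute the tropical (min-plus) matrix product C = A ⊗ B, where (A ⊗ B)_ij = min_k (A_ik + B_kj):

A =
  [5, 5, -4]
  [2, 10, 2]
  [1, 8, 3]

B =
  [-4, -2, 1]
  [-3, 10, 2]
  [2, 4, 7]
A ⊗ B =
  [-2, 0, 3]
  [-2, 0, 3]
  [-3, -1, 2]

Apply the min-plus product entry-by-entry:
  C[0][0] = min over k of (A[0][0] + B[0][0] = 5 + -4 = 1, A[0][1] + B[1][0] = 5 + -3 = 2, A[0][2] + B[2][0] = -4 + 2 = -2) = -2 (attained at k = 2)
  C[0][1] = min over k of (A[0][0] + B[0][1] = 5 + -2 = 3, A[0][1] + B[1][1] = 5 + 10 = 15, A[0][2] + B[2][1] = -4 + 4 = 0) = 0 (attained at k = 2)
  C[0][2] = min over k of (A[0][0] + B[0][2] = 5 + 1 = 6, A[0][1] + B[1][2] = 5 + 2 = 7, A[0][2] + B[2][2] = -4 + 7 = 3) = 3 (attained at k = 2)
  C[1][0] = min over k of (A[1][0] + B[0][0] = 2 + -4 = -2, A[1][1] + B[1][0] = 10 + -3 = 7, A[1][2] + B[2][0] = 2 + 2 = 4) = -2 (attained at k = 0)
  C[1][1] = min over k of (A[1][0] + B[0][1] = 2 + -2 = 0, A[1][1] + B[1][1] = 10 + 10 = 20, A[1][2] + B[2][1] = 2 + 4 = 6) = 0 (attained at k = 0)
  C[1][2] = min over k of (A[1][0] + B[0][2] = 2 + 1 = 3, A[1][1] + B[1][2] = 10 + 2 = 12, A[1][2] + B[2][2] = 2 + 7 = 9) = 3 (attained at k = 0)
  C[2][0] = min over k of (A[2][0] + B[0][0] = 1 + -4 = -3, A[2][1] + B[1][0] = 8 + -3 = 5, A[2][2] + B[2][0] = 3 + 2 = 5) = -3 (attained at k = 0)
  C[2][1] = min over k of (A[2][0] + B[0][1] = 1 + -2 = -1, A[2][1] + B[1][1] = 8 + 10 = 18, A[2][2] + B[2][1] = 3 + 4 = 7) = -1 (attained at k = 0)
  C[2][2] = min over k of (A[2][0] + B[0][2] = 1 + 1 = 2, A[2][1] + B[1][2] = 8 + 2 = 10, A[2][2] + B[2][2] = 3 + 7 = 10) = 2 (attained at k = 0)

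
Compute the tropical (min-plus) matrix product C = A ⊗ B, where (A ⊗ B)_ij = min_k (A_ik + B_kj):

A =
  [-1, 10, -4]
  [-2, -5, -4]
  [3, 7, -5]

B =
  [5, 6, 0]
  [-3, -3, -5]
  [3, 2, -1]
A ⊗ B =
  [-1, -2, -5]
  [-8, -8, -10]
  [-2, -3, -6]

Apply the min-plus product entry-by-entry:
  C[0][0] = min over k of (A[0][0] + B[0][0] = -1 + 5 = 4, A[0][1] + B[1][0] = 10 + -3 = 7, A[0][2] + B[2][0] = -4 + 3 = -1) = -1 (attained at k = 2)
  C[0][1] = min over k of (A[0][0] + B[0][1] = -1 + 6 = 5, A[0][1] + B[1][1] = 10 + -3 = 7, A[0][2] + B[2][1] = -4 + 2 = -2) = -2 (attained at k = 2)
  C[0][2] = min over k of (A[0][0] + B[0][2] = -1 + 0 = -1, A[0][1] + B[1][2] = 10 + -5 = 5, A[0][2] + B[2][2] = -4 + -1 = -5) = -5 (attained at k = 2)
  C[1][0] = min over k of (A[1][0] + B[0][0] = -2 + 5 = 3, A[1][1] + B[1][0] = -5 + -3 = -8, A[1][2] + B[2][0] = -4 + 3 = -1) = -8 (attained at k = 1)
  C[1][1] = min over k of (A[1][0] + B[0][1] = -2 + 6 = 4, A[1][1] + B[1][1] = -5 + -3 = -8, A[1][2] + B[2][1] = -4 + 2 = -2) = -8 (attained at k = 1)
  C[1][2] = min over k of (A[1][0] + B[0][2] = -2 + 0 = -2, A[1][1] + B[1][2] = -5 + -5 = -10, A[1][2] + B[2][2] = -4 + -1 = -5) = -10 (attained at k = 1)
  C[2][0] = min over k of (A[2][0] + B[0][0] = 3 + 5 = 8, A[2][1] + B[1][0] = 7 + -3 = 4, A[2][2] + B[2][0] = -5 + 3 = -2) = -2 (attained at k = 2)
  C[2][1] = min over k of (A[2][0] + B[0][1] = 3 + 6 = 9, A[2][1] + B[1][1] = 7 + -3 = 4, A[2][2] + B[2][1] = -5 + 2 = -3) = -3 (attained at k = 2)
  C[2][2] = min over k of (A[2][0] + B[0][2] = 3 + 0 = 3, A[2][1] + B[1][2] = 7 + -5 = 2, A[2][2] + B[2][2] = -5 + -1 = -6) = -6 (attained at k = 2)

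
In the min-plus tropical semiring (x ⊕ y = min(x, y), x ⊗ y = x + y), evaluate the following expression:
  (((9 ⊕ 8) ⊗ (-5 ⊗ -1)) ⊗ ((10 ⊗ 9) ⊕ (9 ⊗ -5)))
(((9 ⊕ 8) ⊗ (-5 ⊗ -1)) ⊗ ((10 ⊗ 9) ⊕ (9 ⊗ -5))) = 6

Expand innermost to outermost. Recall ⊕ takes the minimum of its arguments and ⊗ takes their sum. Working out the expression (((9 ⊕ 8) ⊗ (-5 ⊗ -1)) ⊗ ((10 ⊗ 9) ⊕ (9 ⊗ -5))) gives 6.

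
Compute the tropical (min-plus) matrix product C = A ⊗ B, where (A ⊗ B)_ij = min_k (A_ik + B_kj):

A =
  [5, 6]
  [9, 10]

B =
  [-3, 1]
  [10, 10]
A ⊗ B =
  [2, 6]
  [6, 10]

Apply the min-plus product entry-by-entry:
  C[0][0] = min over k of (A[0][0] + B[0][0] = 5 + -3 = 2, A[0][1] + B[1][0] = 6 + 10 = 16) = 2 (attained at k = 0)
  C[0][1] = min over k of (A[0][0] + B[0][1] = 5 + 1 = 6, A[0][1] + B[1][1] = 6 + 10 = 16) = 6 (attained at k = 0)
  C[1][0] = min over k of (A[1][0] + B[0][0] = 9 + -3 = 6, A[1][1] + B[1][0] = 10 + 10 = 20) = 6 (attained at k = 0)
  C[1][1] = min over k of (A[1][0] + B[0][1] = 9 + 1 = 10, A[1][1] + B[1][1] = 10 + 10 = 20) = 10 (attained at k = 0)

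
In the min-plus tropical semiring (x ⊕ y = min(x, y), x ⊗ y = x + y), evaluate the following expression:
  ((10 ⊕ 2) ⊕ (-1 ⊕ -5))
((10 ⊕ 2) ⊕ (-1 ⊕ -5)) = -5

Expand innermost to outermost. Recall ⊕ takes the minimum of its arguments and ⊗ takes their sum. Working out the expression ((10 ⊕ 2) ⊕ (-1 ⊕ -5)) gives -5.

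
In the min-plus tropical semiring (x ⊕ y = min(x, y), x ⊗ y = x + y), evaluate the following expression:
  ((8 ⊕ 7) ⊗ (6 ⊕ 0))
((8 ⊕ 7) ⊗ (6 ⊕ 0)) = 7

Expand innermost to outermost. Recall ⊕ takes the minimum of its arguments and ⊗ takes their sum. Working out the expression ((8 ⊕ 7) ⊗ (6 ⊕ 0)) gives 7.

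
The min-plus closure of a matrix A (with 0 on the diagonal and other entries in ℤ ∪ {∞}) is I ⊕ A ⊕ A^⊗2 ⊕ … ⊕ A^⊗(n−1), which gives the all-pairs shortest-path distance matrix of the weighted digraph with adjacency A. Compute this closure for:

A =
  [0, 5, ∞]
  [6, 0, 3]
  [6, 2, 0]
Closure =
  [0, 5, 8]
  [6, 0, 3]
  [6, 2, 0]

This is the Floyd-Warshall all-pairs shortest-path computation. For each intermediate vertex k = 0, 1, …, 2, update dist[i][j] ← min(dist[i][j], dist[i][k] + dist[k][j]). The final matrix gives, for each (i, j), the minimum total weight of any directed path from i to j (possibly empty when i = j).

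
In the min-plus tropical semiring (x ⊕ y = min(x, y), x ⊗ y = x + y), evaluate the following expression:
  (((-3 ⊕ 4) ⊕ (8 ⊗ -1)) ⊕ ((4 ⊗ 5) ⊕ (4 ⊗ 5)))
(((-3 ⊕ 4) ⊕ (8 ⊗ -1)) ⊕ ((4 ⊗ 5) ⊕ (4 ⊗ 5))) = -3

Expand innermost to outermost. Recall ⊕ takes the minimum of its arguments and ⊗ takes their sum. Working out the expression (((-3 ⊕ 4) ⊕ (8 ⊗ -1)) ⊕ ((4 ⊗ 5) ⊕ (4 ⊗ 5))) gives -3.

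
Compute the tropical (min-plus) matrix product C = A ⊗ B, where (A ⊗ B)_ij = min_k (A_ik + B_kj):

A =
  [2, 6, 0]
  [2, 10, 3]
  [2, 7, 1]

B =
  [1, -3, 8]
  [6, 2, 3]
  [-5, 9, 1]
A ⊗ B =
  [-5, -1, 1]
  [-2, -1, 4]
  [-4, -1, 2]

Apply the min-plus product entry-by-entry:
  C[0][0] = min over k of (A[0][0] + B[0][0] = 2 + 1 = 3, A[0][1] + B[1][0] = 6 + 6 = 12, A[0][2] + B[2][0] = 0 + -5 = -5) = -5 (attained at k = 2)
  C[0][1] = min over k of (A[0][0] + B[0][1] = 2 + -3 = -1, A[0][1] + B[1][1] = 6 + 2 = 8, A[0][2] + B[2][1] = 0 + 9 = 9) = -1 (attained at k = 0)
  C[0][2] = min over k of (A[0][0] + B[0][2] = 2 + 8 = 10, A[0][1] + B[1][2] = 6 + 3 = 9, A[0][2] + B[2][2] = 0 + 1 = 1) = 1 (attained at k = 2)
  C[1][0] = min over k of (A[1][0] + B[0][0] = 2 + 1 = 3, A[1][1] + B[1][0] = 10 + 6 = 16, A[1][2] + B[2][0] = 3 + -5 = -2) = -2 (attained at k = 2)
  C[1][1] = min over k of (A[1][0] + B[0][1] = 2 + -3 = -1, A[1][1] + B[1][1] = 10 + 2 = 12, A[1][2] + B[2][1] = 3 + 9 = 12) = -1 (attained at k = 0)
  C[1][2] = min over k of (A[1][0] + B[0][2] = 2 + 8 = 10, A[1][1] + B[1][2] = 10 + 3 = 13, A[1][2] + B[2][2] = 3 + 1 = 4) = 4 (attained at k = 2)
  C[2][0] = min over k of (A[2][0] + B[0][0] = 2 + 1 = 3, A[2][1] + B[1][0] = 7 + 6 = 13, A[2][2] + B[2][0] = 1 + -5 = -4) = -4 (attained at k = 2)
  C[2][1] = min over k of (A[2][0] + B[0][1] = 2 + -3 = -1, A[2][1] + B[1][1] = 7 + 2 = 9, A[2][2] + B[2][1] = 1 + 9 = 10) = -1 (attained at k = 0)
  C[2][2] = min over k of (A[2][0] + B[0][2] = 2 + 8 = 10, A[2][1] + B[1][2] = 7 + 3 = 10, A[2][2] + B[2][2] = 1 + 1 = 2) = 2 (attained at k = 2)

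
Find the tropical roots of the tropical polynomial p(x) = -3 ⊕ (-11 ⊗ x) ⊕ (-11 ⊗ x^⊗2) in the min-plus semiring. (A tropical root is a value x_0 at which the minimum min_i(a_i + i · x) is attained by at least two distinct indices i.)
Roots: {0, 8}

Each tropical root is a break point of the lower envelope of the lines y = a_i + i · x (there are 3 lines, with slopes 0, 1, ..., 2). Only the lines that attain the minimum somewhere contribute to roots; other lines are dominated. Here the surviving (envelope) indices are i = 2, i = 1, i = 0.
Intersections between consecutive envelope lines give the roots: for adjacent envelope indices i < j the intersection is x = (a_i − a_j) / (j − i). Reading off the sorted break points: {0, 8}.
Verification: at each break x_0, at least two indices attain the minimum of min_i(a_i + i · x_0).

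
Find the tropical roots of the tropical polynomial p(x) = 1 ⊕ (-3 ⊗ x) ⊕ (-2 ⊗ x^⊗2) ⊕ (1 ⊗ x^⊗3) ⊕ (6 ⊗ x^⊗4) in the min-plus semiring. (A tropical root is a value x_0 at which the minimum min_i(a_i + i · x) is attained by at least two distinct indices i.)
Roots: {-5, -3, -1, 4}

Each tropical root is a break point of the lower envelope of the lines y = a_i + i · x (there are 5 lines, with slopes 0, 1, ..., 4). Only the lines that attain the minimum somewhere contribute to roots; other lines are dominated. Here the surviving (envelope) indices are i = 4, i = 3, i = 2, i = 1, i = 0.
Intersections between consecutive envelope lines give the roots: for adjacent envelope indices i < j the intersection is x = (a_i − a_j) / (j − i). Reading off the sorted break points: {-5, -3, -1, 4}.
Verification: at each break x_0, at least two indices attain the minimum of min_i(a_i + i · x_0).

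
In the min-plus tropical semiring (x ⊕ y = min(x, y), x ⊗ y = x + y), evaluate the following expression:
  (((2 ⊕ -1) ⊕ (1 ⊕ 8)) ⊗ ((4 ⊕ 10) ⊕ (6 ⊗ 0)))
(((2 ⊕ -1) ⊕ (1 ⊕ 8)) ⊗ ((4 ⊕ 10) ⊕ (6 ⊗ 0))) = 3

Expand innermost to outermost. Recall ⊕ takes the minimum of its arguments and ⊗ takes their sum. Working out the expression (((2 ⊕ -1) ⊕ (1 ⊕ 8)) ⊗ ((4 ⊕ 10) ⊕ (6 ⊗ 0))) gives 3.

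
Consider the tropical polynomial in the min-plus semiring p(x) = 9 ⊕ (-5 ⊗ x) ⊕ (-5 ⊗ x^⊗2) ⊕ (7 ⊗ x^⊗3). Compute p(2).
p(2) = -3

A tropical monomial a ⊗ x^⊗i evaluates to a + i · x. Evaluating each term at x = 2:
  Term 0 contributes 9 + 0 · 2 = 9
  Term 1 contributes -5 + 1 · 2 = -3
  Term 2 contributes -5 + 2 · 2 = -1
  Term 3 contributes 7 + 3 · 2 = 13
p(2) = ⊕ of these = min[9, -3, -1, 13] = -3.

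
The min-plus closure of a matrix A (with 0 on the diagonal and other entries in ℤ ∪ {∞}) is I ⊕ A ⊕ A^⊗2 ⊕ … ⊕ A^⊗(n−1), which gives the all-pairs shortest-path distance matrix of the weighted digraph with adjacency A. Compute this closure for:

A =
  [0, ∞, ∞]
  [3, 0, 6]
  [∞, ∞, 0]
Closure =
  [0, ∞, ∞]
  [3, 0, 6]
  [∞, ∞, 0]

This is the Floyd-Warshall all-pairs shortest-path computation. For each intermediate vertex k = 0, 1, …, 2, update dist[i][j] ← min(dist[i][j], dist[i][k] + dist[k][j]). The final matrix gives, for each (i, j), the minimum total weight of any directed path from i to j (possibly empty when i = j).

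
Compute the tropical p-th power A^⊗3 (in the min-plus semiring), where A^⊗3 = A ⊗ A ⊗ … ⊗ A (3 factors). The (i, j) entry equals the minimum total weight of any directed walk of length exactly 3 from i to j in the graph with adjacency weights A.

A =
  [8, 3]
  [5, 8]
A^⊗3 =
  [16, 11]
  [13, 16]

Each entry (A^⊗3)_ij equals the minimum over all length-3 walks i = v_0 → v_1 → … → v_3 = j of Σ_t A[v_t][v_{t+1}]. For example, for (i, j) = (0, 1) we minimise over 4 possible intermediate vertex sequences; the minimum is 11, attained along the walk 0 → 1 → 0 → 1.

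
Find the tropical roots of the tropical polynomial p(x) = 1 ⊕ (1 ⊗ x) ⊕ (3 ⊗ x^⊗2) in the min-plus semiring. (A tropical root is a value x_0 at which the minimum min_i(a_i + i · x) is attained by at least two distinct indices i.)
Roots: {-2, 0}

Each tropical root is a break point of the lower envelope of the lines y = a_i + i · x (there are 3 lines, with slopes 0, 1, ..., 2). Only the lines that attain the minimum somewhere contribute to roots; other lines are dominated. Here the surviving (envelope) indices are i = 2, i = 1, i = 0.
Intersections between consecutive envelope lines give the roots: for adjacent envelope indices i < j the intersection is x = (a_i − a_j) / (j − i). Reading off the sorted break points: {-2, 0}.
Verification: at each break x_0, at least two indices attain the minimum of min_i(a_i + i · x_0).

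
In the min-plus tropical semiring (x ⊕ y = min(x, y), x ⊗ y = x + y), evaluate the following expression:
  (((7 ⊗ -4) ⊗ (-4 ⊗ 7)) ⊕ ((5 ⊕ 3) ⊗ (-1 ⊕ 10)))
(((7 ⊗ -4) ⊗ (-4 ⊗ 7)) ⊕ ((5 ⊕ 3) ⊗ (-1 ⊕ 10))) = 2

Expand innermost to outermost. Recall ⊕ takes the minimum of its arguments and ⊗ takes their sum. Working out the expression (((7 ⊗ -4) ⊗ (-4 ⊗ 7)) ⊕ ((5 ⊕ 3) ⊗ (-1 ⊕ 10))) gives 2.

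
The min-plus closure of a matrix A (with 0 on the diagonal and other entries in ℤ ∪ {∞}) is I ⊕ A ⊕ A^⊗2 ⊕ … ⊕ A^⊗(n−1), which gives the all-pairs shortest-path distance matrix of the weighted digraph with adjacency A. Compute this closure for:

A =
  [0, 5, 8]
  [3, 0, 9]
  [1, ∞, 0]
Closure =
  [0, 5, 8]
  [3, 0, 9]
  [1, 6, 0]

This is the Floyd-Warshall all-pairs shortest-path computation. For each intermediate vertex k = 0, 1, …, 2, update dist[i][j] ← min(dist[i][j], dist[i][k] + dist[k][j]). The final matrix gives, for each (i, j), the minimum total weight of any directed path from i to j (possibly empty when i = j).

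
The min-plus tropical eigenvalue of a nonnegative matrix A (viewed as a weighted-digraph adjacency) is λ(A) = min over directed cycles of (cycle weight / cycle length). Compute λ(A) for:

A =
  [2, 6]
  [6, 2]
λ(A) = 2

Enumerate directed cycles and compute their means (weight / length). Sample:
  cycle 0 → 0: weight = 2, length = 1, mean = 2/1 ≈ 2.000
  cycle 1 → 1: weight = 2, length = 1, mean = 2/1 ≈ 2.000
  cycle 0 → 1 → 0: weight = 12, length = 2, mean = 12/2 ≈ 6.000
  cycle 1 → 0 → 1: weight = 12, length = 2, mean = 12/2 ≈ 6.000
Minimum mean = 2.000, attained e.g. along the cycle 0 → 0 with weight 2 and length 1. So λ(A) = 2/1 = 2.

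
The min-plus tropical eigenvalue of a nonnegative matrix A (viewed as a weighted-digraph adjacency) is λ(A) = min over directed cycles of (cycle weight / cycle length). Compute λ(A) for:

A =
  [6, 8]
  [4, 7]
λ(A) = 6

Enumerate directed cycles and compute their means (weight / length). Sample:
  cycle 0 → 0: weight = 6, length = 1, mean = 6/1 ≈ 6.000
  cycle 1 → 1: weight = 7, length = 1, mean = 7/1 ≈ 7.000
  cycle 0 → 1 → 0: weight = 12, length = 2, mean = 12/2 ≈ 6.000
  cycle 1 → 0 → 1: weight = 12, length = 2, mean = 12/2 ≈ 6.000
Minimum mean = 6.000, attained e.g. along the cycle 0 → 0 with weight 6 and length 1. So λ(A) = 6/1 = 6.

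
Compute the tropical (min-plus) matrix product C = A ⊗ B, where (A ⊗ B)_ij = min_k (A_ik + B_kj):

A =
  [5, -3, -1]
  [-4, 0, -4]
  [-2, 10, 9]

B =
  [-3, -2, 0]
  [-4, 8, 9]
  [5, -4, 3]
A ⊗ B =
  [-7, -5, 2]
  [-7, -8, -4]
  [-5, -4, -2]

Apply the min-plus product entry-by-entry:
  C[0][0] = min over k of (A[0][0] + B[0][0] = 5 + -3 = 2, A[0][1] + B[1][0] = -3 + -4 = -7, A[0][2] + B[2][0] = -1 + 5 = 4) = -7 (attained at k = 1)
  C[0][1] = min over k of (A[0][0] + B[0][1] = 5 + -2 = 3, A[0][1] + B[1][1] = -3 + 8 = 5, A[0][2] + B[2][1] = -1 + -4 = -5) = -5 (attained at k = 2)
  C[0][2] = min over k of (A[0][0] + B[0][2] = 5 + 0 = 5, A[0][1] + B[1][2] = -3 + 9 = 6, A[0][2] + B[2][2] = -1 + 3 = 2) = 2 (attained at k = 2)
  C[1][0] = min over k of (A[1][0] + B[0][0] = -4 + -3 = -7, A[1][1] + B[1][0] = 0 + -4 = -4, A[1][2] + B[2][0] = -4 + 5 = 1) = -7 (attained at k = 0)
  C[1][1] = min over k of (A[1][0] + B[0][1] = -4 + -2 = -6, A[1][1] + B[1][1] = 0 + 8 = 8, A[1][2] + B[2][1] = -4 + -4 = -8) = -8 (attained at k = 2)
  C[1][2] = min over k of (A[1][0] + B[0][2] = -4 + 0 = -4, A[1][1] + B[1][2] = 0 + 9 = 9, A[1][2] + B[2][2] = -4 + 3 = -1) = -4 (attained at k = 0)
  C[2][0] = min over k of (A[2][0] + B[0][0] = -2 + -3 = -5, A[2][1] + B[1][0] = 10 + -4 = 6, A[2][2] + B[2][0] = 9 + 5 = 14) = -5 (attained at k = 0)
  C[2][1] = min over k of (A[2][0] + B[0][1] = -2 + -2 = -4, A[2][1] + B[1][1] = 10 + 8 = 18, A[2][2] + B[2][1] = 9 + -4 = 5) = -4 (attained at k = 0)
  C[2][2] = min over k of (A[2][0] + B[0][2] = -2 + 0 = -2, A[2][1] + B[1][2] = 10 + 9 = 19, A[2][2] + B[2][2] = 9 + 3 = 12) = -2 (attained at k = 0)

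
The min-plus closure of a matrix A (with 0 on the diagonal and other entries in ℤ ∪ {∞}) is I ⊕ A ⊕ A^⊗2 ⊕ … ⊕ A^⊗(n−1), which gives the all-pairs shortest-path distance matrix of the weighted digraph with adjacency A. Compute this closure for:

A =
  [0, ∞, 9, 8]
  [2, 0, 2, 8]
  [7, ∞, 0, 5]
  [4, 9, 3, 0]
Closure =
  [0, 17, 9, 8]
  [2, 0, 2, 7]
  [7, 14, 0, 5]
  [4, 9, 3, 0]

This is the Floyd-Warshall all-pairs shortest-path computation. For each intermediate vertex k = 0, 1, …, 3, update dist[i][j] ← min(dist[i][j], dist[i][k] + dist[k][j]). The final matrix gives, for each (i, j), the minimum total weight of any directed path from i to j (possibly empty when i = j).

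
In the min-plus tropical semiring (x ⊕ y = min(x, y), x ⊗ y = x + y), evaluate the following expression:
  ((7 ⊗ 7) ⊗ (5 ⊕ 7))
((7 ⊗ 7) ⊗ (5 ⊕ 7)) = 19

Expand innermost to outermost. Recall ⊕ takes the minimum of its arguments and ⊗ takes their sum. Working out the expression ((7 ⊗ 7) ⊗ (5 ⊕ 7)) gives 19.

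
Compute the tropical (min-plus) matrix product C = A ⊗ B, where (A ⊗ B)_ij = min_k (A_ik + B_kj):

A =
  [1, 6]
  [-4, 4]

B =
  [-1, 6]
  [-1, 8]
A ⊗ B =
  [0, 7]
  [-5, 2]

Apply the min-plus product entry-by-entry:
  C[0][0] = min over k of (A[0][0] + B[0][0] = 1 + -1 = 0, A[0][1] + B[1][0] = 6 + -1 = 5) = 0 (attained at k = 0)
  C[0][1] = min over k of (A[0][0] + B[0][1] = 1 + 6 = 7, A[0][1] + B[1][1] = 6 + 8 = 14) = 7 (attained at k = 0)
  C[1][0] = min over k of (A[1][0] + B[0][0] = -4 + -1 = -5, A[1][1] + B[1][0] = 4 + -1 = 3) = -5 (attained at k = 0)
  C[1][1] = min over k of (A[1][0] + B[0][1] = -4 + 6 = 2, A[1][1] + B[1][1] = 4 + 8 = 12) = 2 (attained at k = 0)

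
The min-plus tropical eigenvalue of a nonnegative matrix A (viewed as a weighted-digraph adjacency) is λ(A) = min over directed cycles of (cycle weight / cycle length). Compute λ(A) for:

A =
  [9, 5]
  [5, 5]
λ(A) = 5

Enumerate directed cycles and compute their means (weight / length). Sample:
  cycle 0 → 0: weight = 9, length = 1, mean = 9/1 ≈ 9.000
  cycle 1 → 1: weight = 5, length = 1, mean = 5/1 ≈ 5.000
  cycle 0 → 1 → 0: weight = 10, length = 2, mean = 10/2 ≈ 5.000
  cycle 1 → 0 → 1: weight = 10, length = 2, mean = 10/2 ≈ 5.000
Minimum mean = 5.000, attained e.g. along the cycle 1 → 1 with weight 5 and length 1. So λ(A) = 5/1 = 5.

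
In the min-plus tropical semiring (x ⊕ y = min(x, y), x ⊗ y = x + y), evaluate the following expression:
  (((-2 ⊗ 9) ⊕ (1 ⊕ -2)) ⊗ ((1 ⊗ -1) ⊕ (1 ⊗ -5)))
(((-2 ⊗ 9) ⊕ (1 ⊕ -2)) ⊗ ((1 ⊗ -1) ⊕ (1 ⊗ -5))) = -6

Expand innermost to outermost. Recall ⊕ takes the minimum of its arguments and ⊗ takes their sum. Working out the expression (((-2 ⊗ 9) ⊕ (1 ⊕ -2)) ⊗ ((1 ⊗ -1) ⊕ (1 ⊗ -5))) gives -6.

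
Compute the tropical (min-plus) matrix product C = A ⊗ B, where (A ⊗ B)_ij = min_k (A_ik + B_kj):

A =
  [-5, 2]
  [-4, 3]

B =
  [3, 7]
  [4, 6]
A ⊗ B =
  [-2, 2]
  [-1, 3]

Apply the min-plus product entry-by-entry:
  C[0][0] = min over k of (A[0][0] + B[0][0] = -5 + 3 = -2, A[0][1] + B[1][0] = 2 + 4 = 6) = -2 (attained at k = 0)
  C[0][1] = min over k of (A[0][0] + B[0][1] = -5 + 7 = 2, A[0][1] + B[1][1] = 2 + 6 = 8) = 2 (attained at k = 0)
  C[1][0] = min over k of (A[1][0] + B[0][0] = -4 + 3 = -1, A[1][1] + B[1][0] = 3 + 4 = 7) = -1 (attained at k = 0)
  C[1][1] = min over k of (A[1][0] + B[0][1] = -4 + 7 = 3, A[1][1] + B[1][1] = 3 + 6 = 9) = 3 (attained at k = 0)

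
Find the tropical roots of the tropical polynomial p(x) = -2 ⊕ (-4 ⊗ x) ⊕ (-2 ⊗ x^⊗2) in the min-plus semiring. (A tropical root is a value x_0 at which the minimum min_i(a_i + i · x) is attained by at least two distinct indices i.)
Roots: {-2, 2}

Each tropical root is a break point of the lower envelope of the lines y = a_i + i · x (there are 3 lines, with slopes 0, 1, ..., 2). Only the lines that attain the minimum somewhere contribute to roots; other lines are dominated. Here the surviving (envelope) indices are i = 2, i = 1, i = 0.
Intersections between consecutive envelope lines give the roots: for adjacent envelope indices i < j the intersection is x = (a_i − a_j) / (j − i). Reading off the sorted break points: {-2, 2}.
Verification: at each break x_0, at least two indices attain the minimum of min_i(a_i + i · x_0).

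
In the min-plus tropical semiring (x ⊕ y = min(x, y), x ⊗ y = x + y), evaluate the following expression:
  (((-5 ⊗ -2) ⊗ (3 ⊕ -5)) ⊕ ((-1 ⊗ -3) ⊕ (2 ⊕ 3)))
(((-5 ⊗ -2) ⊗ (3 ⊕ -5)) ⊕ ((-1 ⊗ -3) ⊕ (2 ⊕ 3))) = -12

Expand innermost to outermost. Recall ⊕ takes the minimum of its arguments and ⊗ takes their sum. Working out the expression (((-5 ⊗ -2) ⊗ (3 ⊕ -5)) ⊕ ((-1 ⊗ -3) ⊕ (2 ⊕ 3))) gives -12.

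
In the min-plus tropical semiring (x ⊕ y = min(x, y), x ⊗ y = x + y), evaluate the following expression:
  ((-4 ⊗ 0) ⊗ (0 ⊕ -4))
((-4 ⊗ 0) ⊗ (0 ⊕ -4)) = -8

Expand innermost to outermost. Recall ⊕ takes the minimum of its arguments and ⊗ takes their sum. Working out the expression ((-4 ⊗ 0) ⊗ (0 ⊕ -4)) gives -8.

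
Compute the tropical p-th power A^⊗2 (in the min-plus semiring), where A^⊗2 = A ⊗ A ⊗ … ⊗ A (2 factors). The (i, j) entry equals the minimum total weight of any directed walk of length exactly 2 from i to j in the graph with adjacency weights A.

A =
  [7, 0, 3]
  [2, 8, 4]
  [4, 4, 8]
A^⊗2 =
  [2, 7, 4]
  [8, 2, 5]
  [6, 4, 7]

Each entry (A^⊗2)_ij equals the minimum over all length-2 walks i = v_0 → v_1 → … → v_2 = j of Σ_t A[v_t][v_{t+1}]. For example, for (i, j) = (0, 2) we minimise over 3 possible intermediate vertex sequences; the minimum is 4, attained along the walk 0 → 1 → 2.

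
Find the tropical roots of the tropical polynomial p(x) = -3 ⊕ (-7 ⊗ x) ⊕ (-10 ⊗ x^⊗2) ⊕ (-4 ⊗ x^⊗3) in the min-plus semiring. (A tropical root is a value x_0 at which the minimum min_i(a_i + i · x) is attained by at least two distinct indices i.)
Roots: {-6, 3, 4}

Each tropical root is a break point of the lower envelope of the lines y = a_i + i · x (there are 4 lines, with slopes 0, 1, ..., 3). Only the lines that attain the minimum somewhere contribute to roots; other lines are dominated. Here the surviving (envelope) indices are i = 3, i = 2, i = 1, i = 0.
Intersections between consecutive envelope lines give the roots: for adjacent envelope indices i < j the intersection is x = (a_i − a_j) / (j − i). Reading off the sorted break points: {-6, 3, 4}.
Verification: at each break x_0, at least two indices attain the minimum of min_i(a_i + i · x_0).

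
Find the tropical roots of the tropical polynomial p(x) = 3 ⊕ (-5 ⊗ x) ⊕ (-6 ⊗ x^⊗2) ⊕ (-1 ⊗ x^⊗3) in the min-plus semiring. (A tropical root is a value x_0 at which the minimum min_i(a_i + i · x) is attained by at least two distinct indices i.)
Roots: {-5, 1, 8}

Each tropical root is a break point of the lower envelope of the lines y = a_i + i · x (there are 4 lines, with slopes 0, 1, ..., 3). Only the lines that attain the minimum somewhere contribute to roots; other lines are dominated. Here the surviving (envelope) indices are i = 3, i = 2, i = 1, i = 0.
Intersections between consecutive envelope lines give the roots: for adjacent envelope indices i < j the intersection is x = (a_i − a_j) / (j − i). Reading off the sorted break points: {-5, 1, 8}.
Verification: at each break x_0, at least two indices attain the minimum of min_i(a_i + i · x_0).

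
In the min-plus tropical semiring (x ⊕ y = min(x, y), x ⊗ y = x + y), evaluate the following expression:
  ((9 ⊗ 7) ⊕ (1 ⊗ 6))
((9 ⊗ 7) ⊕ (1 ⊗ 6)) = 7

Expand innermost to outermost. Recall ⊕ takes the minimum of its arguments and ⊗ takes their sum. Working out the expression ((9 ⊗ 7) ⊕ (1 ⊗ 6)) gives 7.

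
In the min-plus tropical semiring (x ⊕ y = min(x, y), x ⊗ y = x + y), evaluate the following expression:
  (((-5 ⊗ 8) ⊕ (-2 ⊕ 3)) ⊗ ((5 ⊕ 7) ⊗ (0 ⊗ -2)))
(((-5 ⊗ 8) ⊕ (-2 ⊕ 3)) ⊗ ((5 ⊕ 7) ⊗ (0 ⊗ -2))) = 1

Expand innermost to outermost. Recall ⊕ takes the minimum of its arguments and ⊗ takes their sum. Working out the expression (((-5 ⊗ 8) ⊕ (-2 ⊕ 3)) ⊗ ((5 ⊕ 7) ⊗ (0 ⊗ -2))) gives 1.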